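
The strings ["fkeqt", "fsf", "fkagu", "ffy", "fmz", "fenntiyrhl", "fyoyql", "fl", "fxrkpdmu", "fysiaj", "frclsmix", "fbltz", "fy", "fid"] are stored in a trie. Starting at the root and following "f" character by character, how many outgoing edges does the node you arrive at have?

Follow the path "f" to its node, then look at its outgoing edges.
Distinct next characters after "f": b, e, f, i, k, l, m, r, s, x, y.
That node has 11 child edges.

11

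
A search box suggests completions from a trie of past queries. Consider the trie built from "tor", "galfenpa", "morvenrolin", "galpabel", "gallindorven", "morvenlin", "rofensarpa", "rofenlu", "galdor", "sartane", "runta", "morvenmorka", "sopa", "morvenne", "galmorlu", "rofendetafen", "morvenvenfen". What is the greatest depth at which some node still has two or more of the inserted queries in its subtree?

6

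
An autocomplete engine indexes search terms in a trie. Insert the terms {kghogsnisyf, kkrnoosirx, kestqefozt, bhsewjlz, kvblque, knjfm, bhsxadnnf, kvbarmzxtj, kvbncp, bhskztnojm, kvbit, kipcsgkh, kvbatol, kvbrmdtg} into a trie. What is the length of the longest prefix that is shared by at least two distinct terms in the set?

Equivalently: take the maximum, over all pairs, of their longest common prefix length.
"kvbarmzxtj" and "kvbatol" agree on "kvba" (4 characters) before diverging; nothing deeper is shared.
Longest shared-prefix length: 4

4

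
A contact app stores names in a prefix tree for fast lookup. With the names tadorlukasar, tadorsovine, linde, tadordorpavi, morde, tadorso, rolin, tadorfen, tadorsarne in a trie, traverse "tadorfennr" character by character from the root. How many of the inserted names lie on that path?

1

Walk "tadorfennr" from the root; an end-of-word marker is hit whenever a stored word is a prefix of "tadorfennr".
Prefixes of the query that are stored words: "tadorfen"
Count: 1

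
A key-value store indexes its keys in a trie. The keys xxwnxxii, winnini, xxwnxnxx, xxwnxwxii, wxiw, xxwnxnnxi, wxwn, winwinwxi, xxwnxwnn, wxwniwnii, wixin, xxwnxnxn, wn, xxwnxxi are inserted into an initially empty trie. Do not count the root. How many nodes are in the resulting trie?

48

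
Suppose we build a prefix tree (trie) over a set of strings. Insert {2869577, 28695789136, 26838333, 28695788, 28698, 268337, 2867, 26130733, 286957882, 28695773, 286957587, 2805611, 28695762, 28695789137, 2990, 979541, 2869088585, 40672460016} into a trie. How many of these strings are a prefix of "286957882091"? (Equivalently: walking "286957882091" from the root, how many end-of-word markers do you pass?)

2

Check each prefix of "286957882091" against the stored set — each match is an end-marker on the path.
Prefixes of the query that are stored words: "28695788", "286957882"
Count: 2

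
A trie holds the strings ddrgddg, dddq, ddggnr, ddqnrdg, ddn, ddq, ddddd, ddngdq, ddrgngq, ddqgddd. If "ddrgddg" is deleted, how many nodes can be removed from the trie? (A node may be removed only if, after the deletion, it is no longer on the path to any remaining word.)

A node on "ddrgddg"'s path can go only if nothing else ends at it or branches off below it.
The suffix "ddg" (3 nodes) is used only by "ddrgddg"; the node for "ddrg" still has the child "n", so pruning stops there.
Nodes removed: 3

3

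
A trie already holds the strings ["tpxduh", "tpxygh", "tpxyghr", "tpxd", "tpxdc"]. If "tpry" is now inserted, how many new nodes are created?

Walking "tpry" from the root, the first 2 characters ("tp") follow existing edges; "r" is the first miss.
New nodes needed: |"tpry"| − 2 = 4 − 2 = 2.

2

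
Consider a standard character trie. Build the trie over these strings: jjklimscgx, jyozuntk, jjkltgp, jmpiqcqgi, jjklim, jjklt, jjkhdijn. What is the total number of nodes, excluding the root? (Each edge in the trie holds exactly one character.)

Count nodes per top-level branch (shared prefixes stored once):
  'j'-branch (jjkhdijn, jjklim, jjklimscgx, jjklt, jjkltgp, jmpiqcqgi, jyozuntk): 33 nodes
Sum: 33

33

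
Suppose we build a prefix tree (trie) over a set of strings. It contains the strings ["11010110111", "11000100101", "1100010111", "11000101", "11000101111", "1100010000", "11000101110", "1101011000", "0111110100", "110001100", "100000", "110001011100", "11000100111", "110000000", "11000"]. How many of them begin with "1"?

14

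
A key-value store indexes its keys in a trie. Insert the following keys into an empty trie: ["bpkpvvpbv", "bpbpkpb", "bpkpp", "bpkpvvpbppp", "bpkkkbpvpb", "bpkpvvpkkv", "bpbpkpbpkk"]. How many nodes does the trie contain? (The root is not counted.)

31

Trie structure (* marks end of a word):
(root)
└─ b
   └─ p
      ├─ b
      │  └─ p
      │     └─ k
      │        └─ p
      │           └─ b *
      │              └─ p
      │                 └─ k
      │                    └─ k *
      └─ k
         ├─ k
         │  └─ k
         │     └─ b
         │        └─ p
         │           └─ v
         │              └─ p
         │                 └─ b *
         └─ p
            ├─ p *
            └─ v
               └─ v
                  └─ p
                     ├─ b
                     │  ├─ p
                     │  │  └─ p
                     │  │     └─ p *
                     │  └─ v *
                     └─ k
                        └─ k
                           └─ v *
Counting every labelled node above: 31.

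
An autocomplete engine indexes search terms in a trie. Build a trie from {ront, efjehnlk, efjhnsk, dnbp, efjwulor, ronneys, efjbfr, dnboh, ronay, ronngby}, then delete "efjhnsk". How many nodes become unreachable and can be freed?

After clearing the end-marker at "efjhnsk", prune upward until reaching a node still needed by another word.
The suffix "hnsk" (4 nodes) is used only by "efjhnsk"; the node for "efj" still has the child "e", so pruning stops there.
Nodes removed: 4

4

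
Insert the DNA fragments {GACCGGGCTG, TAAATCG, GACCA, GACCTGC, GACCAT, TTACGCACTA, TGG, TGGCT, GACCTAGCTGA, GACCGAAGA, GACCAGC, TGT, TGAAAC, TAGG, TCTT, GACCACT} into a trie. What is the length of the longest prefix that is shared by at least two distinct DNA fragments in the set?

5

Look for the deepest trie node that still has at least two words in its subtree.
e.g. "GACCA" and "GACCACT" share the prefix "GACCA" of length 5; no pair shares a longer one.
Longest shared-prefix length: 5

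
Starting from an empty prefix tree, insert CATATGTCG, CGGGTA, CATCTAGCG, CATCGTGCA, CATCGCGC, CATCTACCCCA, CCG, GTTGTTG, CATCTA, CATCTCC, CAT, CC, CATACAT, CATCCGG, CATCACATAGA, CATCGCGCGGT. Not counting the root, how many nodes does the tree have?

60

For each word, the new-node count is its length minus the longest prefix already in the trie:
  "CATATGTCG" → 9 new (C, A, T, A, T, G, T, C, G)
  "CGGGTA" → prefix "C" already present; 5 new (G, G, G, T, A)
  "CATCTAGCG" → prefix "CAT" already present; 6 new (C, T, A, G, C, G)
  "CATCGTGCA" → prefix "CATC" already present; 5 new (G, T, G, C, A)
  "CATCGCGC" → prefix "CATCG" already present; 3 new (C, G, C)
  "CATCTACCCCA" → prefix "CATCTA" already present; 5 new (C, C, C, C, A)
  "CCG" → prefix "C" already present; 2 new (C, G)
  "GTTGTTG" → 7 new (G, T, T, G, T, T, G)
  "CATCTA" → prefix "CATCTA" already present; 0 new (none)
  "CATCTCC" → prefix "CATCT" already present; 2 new (C, C)
  "CAT" → prefix "CAT" already present; 0 new (none)
  "CC" → prefix "CC" already present; 0 new (none)
  "CATACAT" → prefix "CATA" already present; 3 new (C, A, T)
  "CATCCGG" → prefix "CATC" already present; 3 new (C, G, G)
  "CATCACATAGA" → prefix "CATC" already present; 7 new (A, C, A, T, A, G, A)
  "CATCGCGCGGT" → prefix "CATCGCGC" already present; 3 new (G, G, T)
Total nodes = 9 + 5 + 6 + 5 + 3 + 5 + 2 + 7 + 0 + 2 + 0 + 0 + 3 + 3 + 7 + 3 = 60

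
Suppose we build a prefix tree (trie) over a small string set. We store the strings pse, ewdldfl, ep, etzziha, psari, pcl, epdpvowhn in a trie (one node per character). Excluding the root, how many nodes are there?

29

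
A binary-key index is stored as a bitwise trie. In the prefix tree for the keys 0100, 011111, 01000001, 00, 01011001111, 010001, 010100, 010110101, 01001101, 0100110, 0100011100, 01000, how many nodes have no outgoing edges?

8

A leaf is a node with no children — equivalently, the end of a word that is not a proper prefix of any other stored word.
Those words: "00", "01000001", "0100011100", "01001101", "010100", "01011001111", "010110101", "011111"
Leaf count: 8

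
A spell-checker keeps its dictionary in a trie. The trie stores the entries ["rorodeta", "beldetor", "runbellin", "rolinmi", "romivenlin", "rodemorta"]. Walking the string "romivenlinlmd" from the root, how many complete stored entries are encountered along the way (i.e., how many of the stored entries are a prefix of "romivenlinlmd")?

Check each prefix of "romivenlinlmd" against the stored set — each match is an end-marker on the path.
Prefixes of the query that are stored words: "romivenlin"
Count: 1

1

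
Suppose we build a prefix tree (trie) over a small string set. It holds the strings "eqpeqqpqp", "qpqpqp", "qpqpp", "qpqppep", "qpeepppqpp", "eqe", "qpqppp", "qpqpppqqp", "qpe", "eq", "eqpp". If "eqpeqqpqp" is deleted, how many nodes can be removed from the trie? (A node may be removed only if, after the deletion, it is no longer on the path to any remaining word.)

6

Walk "eqpeqqpqp" from the leaf back toward the root, removing each node that no remaining word uses.
The suffix "eqqpqp" (6 nodes) is used only by "eqpeqqpqp"; the node for "eqp" still has the child "p", so pruning stops there.
Nodes removed: 6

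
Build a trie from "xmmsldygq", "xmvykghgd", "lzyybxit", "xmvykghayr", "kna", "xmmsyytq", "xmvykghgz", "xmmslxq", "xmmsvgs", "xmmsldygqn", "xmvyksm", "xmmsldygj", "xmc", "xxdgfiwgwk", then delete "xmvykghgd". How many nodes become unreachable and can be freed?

After clearing the end-marker at "xmvykghgd", prune upward until reaching a node still needed by another word.
The suffix "d" (1 node) is used only by "xmvykghgd"; the node for "xmvykghg" still has the child "z", so pruning stops there.
Nodes removed: 1

1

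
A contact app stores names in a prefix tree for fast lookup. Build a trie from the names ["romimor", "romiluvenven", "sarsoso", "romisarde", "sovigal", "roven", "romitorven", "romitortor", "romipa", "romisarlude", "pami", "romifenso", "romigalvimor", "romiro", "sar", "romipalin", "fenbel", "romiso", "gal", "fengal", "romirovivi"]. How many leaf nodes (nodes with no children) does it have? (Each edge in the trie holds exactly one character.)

18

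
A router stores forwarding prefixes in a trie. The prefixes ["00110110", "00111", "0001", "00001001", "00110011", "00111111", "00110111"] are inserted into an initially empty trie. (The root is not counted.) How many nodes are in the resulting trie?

23

Count nodes per top-level branch (shared prefixes stored once):
  '0'-branch (00001001, 0001, 00110011, 00110110, 00110111, 00111, 00111111): 23 nodes
Sum: 23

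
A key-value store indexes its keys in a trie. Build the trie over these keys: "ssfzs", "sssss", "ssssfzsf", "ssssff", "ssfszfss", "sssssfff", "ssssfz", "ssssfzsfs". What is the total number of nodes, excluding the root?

22

Count nodes per top-level branch (shared prefixes stored once):
  's'-branch (ssfszfss, ssfzs, ssssff, ssssfz, ssssfzsf, ssssfzsfs, sssss, sssssfff): 22 nodes
Sum: 22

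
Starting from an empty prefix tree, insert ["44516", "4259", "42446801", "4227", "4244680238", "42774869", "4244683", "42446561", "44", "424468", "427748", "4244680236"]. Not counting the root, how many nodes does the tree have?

Trie structure (* marks end of a word):
(root)
└─ 4
   ├─ 2
   │  ├─ 2
   │  │  └─ 7 *
   │  ├─ 4
   │  │  └─ 4
   │  │     └─ 6
   │  │        ├─ 5
   │  │        │  └─ 6
   │  │        │     └─ 1 *
   │  │        └─ 8 *
   │  │           ├─ 0
   │  │           │  ├─ 1 *
   │  │           │  └─ 2
   │  │           │     └─ 3
   │  │           │        ├─ 6 *
   │  │           │        └─ 8 *
   │  │           └─ 3 *
   │  ├─ 5
   │  │  └─ 9 *
   │  └─ 7
   │     └─ 7
   │        └─ 4
   │           └─ 8 *
   │              └─ 6
   │                 └─ 9 *
   └─ 4 *
      └─ 5
         └─ 1
            └─ 6 *
Counting every labelled node above: 30.

30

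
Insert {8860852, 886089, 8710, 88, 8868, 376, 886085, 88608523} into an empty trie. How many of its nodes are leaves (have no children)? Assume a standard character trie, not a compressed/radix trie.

5

Leaves are exactly the stored words that no other stored word extends.
Those words: "376", "8710", "88608523", "886089", "8868"
Leaf count: 5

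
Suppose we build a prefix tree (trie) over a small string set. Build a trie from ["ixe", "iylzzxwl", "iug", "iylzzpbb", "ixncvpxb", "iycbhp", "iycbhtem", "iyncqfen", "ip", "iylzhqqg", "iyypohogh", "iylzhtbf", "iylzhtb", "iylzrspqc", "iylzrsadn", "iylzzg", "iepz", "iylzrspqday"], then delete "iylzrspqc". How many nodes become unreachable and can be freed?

After clearing the end-marker at "iylzrspqc", prune upward until reaching a node still needed by another word.
The suffix "c" (1 node) is used only by "iylzrspqc"; the node for "iylzrspq" still has the child "d", so pruning stops there.
Nodes removed: 1

1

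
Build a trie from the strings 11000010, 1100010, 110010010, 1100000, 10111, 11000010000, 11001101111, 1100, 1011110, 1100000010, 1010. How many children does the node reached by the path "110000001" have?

1

Follow the path "110000001" to its node, then look at its outgoing edges.
Distinct next characters after "110000001": 0.
That node has 1 child edge.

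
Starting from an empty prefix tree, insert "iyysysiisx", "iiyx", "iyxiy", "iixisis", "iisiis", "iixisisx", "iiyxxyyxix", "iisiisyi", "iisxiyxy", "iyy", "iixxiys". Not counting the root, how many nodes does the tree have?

43

Trace insertions, counting only characters that open a new branch:
  "iyysysiisx" → 10 new (i, y, y, s, y, s, i, i, s, x)
  "iiyx" → prefix "i" already present; 3 new (i, y, x)
  "iyxiy" → prefix "iy" already present; 3 new (x, i, y)
  "iixisis" → prefix "ii" already present; 5 new (x, i, s, i, s)
  "iisiis" → prefix "ii" already present; 4 new (s, i, i, s)
  "iixisisx" → prefix "iixisis" already present; 1 new (x)
  "iiyxxyyxix" → prefix "iiyx" already present; 6 new (x, y, y, x, i, x)
  "iisiisyi" → prefix "iisiis" already present; 2 new (y, i)
  "iisxiyxy" → prefix "iis" already present; 5 new (x, i, y, x, y)
  "iyy" → prefix "iyy" already present; 0 new (none)
  "iixxiys" → prefix "iix" already present; 4 new (x, i, y, s)
Total nodes = 10 + 3 + 3 + 5 + 4 + 1 + 6 + 2 + 5 + 0 + 4 = 43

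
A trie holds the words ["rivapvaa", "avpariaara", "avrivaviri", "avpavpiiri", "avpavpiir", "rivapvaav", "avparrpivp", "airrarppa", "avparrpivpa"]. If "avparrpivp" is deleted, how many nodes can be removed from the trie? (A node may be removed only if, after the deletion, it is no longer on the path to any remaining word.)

0

Walk "avparrpivp" from the leaf back toward the root, removing each node that no remaining word uses.
Every node on "avparrpivp" is still needed (e.g. by "avparrpivpa"), so nothing is freed.
Nodes removed: 0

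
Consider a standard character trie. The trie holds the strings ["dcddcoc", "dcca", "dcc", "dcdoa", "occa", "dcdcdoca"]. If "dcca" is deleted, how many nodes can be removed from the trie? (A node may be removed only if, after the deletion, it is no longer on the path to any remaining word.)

1

Walk "dcca" from the leaf back toward the root, removing each node that no remaining word uses.
The suffix "a" (1 node) is used only by "dcca"; "dcc" is itself a stored word, so pruning stops there.
Nodes removed: 1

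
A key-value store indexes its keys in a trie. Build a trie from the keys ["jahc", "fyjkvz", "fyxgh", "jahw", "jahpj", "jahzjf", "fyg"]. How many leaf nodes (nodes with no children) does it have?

A leaf is a node with no children — equivalently, the end of a word that is not a proper prefix of any other stored word.
Those words: "fyg", "fyjkvz", "fyxgh", "jahc", "jahpj", "jahw", "jahzjf"
Leaf count: 7

7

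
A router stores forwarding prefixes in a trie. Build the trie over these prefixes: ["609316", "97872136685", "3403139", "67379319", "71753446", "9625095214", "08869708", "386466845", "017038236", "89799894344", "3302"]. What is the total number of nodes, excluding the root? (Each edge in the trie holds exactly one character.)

86

Insert word by word; a character creates a node only if that edge doesn't already exist:
  "609316" → 6 new (6, 0, 9, 3, 1, 6)
  "97872136685" → 11 new (9, 7, 8, 7, 2, 1, 3, 6, 6, 8, 5)
  "3403139" → 7 new (3, 4, 0, 3, 1, 3, 9)
  "67379319" → prefix "6" already present; 7 new (7, 3, 7, 9, 3, 1, 9)
  "71753446" → 8 new (7, 1, 7, 5, 3, 4, 4, 6)
  "9625095214" → prefix "9" already present; 9 new (6, 2, 5, 0, 9, 5, 2, 1, 4)
  "08869708" → 8 new (0, 8, 8, 6, 9, 7, 0, 8)
  "386466845" → prefix "3" already present; 8 new (8, 6, 4, 6, 6, 8, 4, 5)
  "017038236" → prefix "0" already present; 8 new (1, 7, 0, 3, 8, 2, 3, 6)
  "89799894344" → 11 new (8, 9, 7, 9, 9, 8, 9, 4, 3, 4, 4)
  "3302" → prefix "3" already present; 3 new (3, 0, 2)
Total nodes = 6 + 11 + 7 + 7 + 8 + 9 + 8 + 8 + 8 + 11 + 3 = 86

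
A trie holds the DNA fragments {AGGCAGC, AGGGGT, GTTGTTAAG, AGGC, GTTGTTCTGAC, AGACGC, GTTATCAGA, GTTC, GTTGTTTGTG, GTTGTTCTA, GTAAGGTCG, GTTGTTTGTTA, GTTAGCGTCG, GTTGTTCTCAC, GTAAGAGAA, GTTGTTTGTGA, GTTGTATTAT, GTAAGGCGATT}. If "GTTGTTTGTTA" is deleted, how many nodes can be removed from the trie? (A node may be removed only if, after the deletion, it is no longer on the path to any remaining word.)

2

A node on "GTTGTTTGTTA"'s path can go only if nothing else ends at it or branches off below it.
The suffix "TA" (2 nodes) is used only by "GTTGTTTGTTA"; the node for "GTTGTTTGT" still has the child "G", so pruning stops there.
Nodes removed: 2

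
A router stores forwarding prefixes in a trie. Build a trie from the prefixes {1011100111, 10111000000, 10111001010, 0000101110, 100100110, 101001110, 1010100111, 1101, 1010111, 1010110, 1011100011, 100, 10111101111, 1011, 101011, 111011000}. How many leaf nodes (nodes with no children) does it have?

13

Leaves are exactly the stored words that no other stored word extends.
Those words: "0000101110", "100100110", "101001110", "1010100111", "1010110", "1010111", "10111000000", "1011100011", "10111001010", "1011100111", "10111101111", "1101", "111011000"
Leaf count: 13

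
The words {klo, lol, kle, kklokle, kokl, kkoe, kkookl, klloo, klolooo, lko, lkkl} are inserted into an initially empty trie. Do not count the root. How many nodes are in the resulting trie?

32

For each word, the new-node count is its length minus the longest prefix already in the trie:
  "klo" → 3 new (k, l, o)
  "lol" → 3 new (l, o, l)
  "kle" → prefix "kl" already present; 1 new (e)
  "kklokle" → prefix "k" already present; 6 new (k, l, o, k, l, e)
  "kokl" → prefix "k" already present; 3 new (o, k, l)
  "kkoe" → prefix "kk" already present; 2 new (o, e)
  "kkookl" → prefix "kko" already present; 3 new (o, k, l)
  "klloo" → prefix "kl" already present; 3 new (l, o, o)
  "klolooo" → prefix "klo" already present; 4 new (l, o, o, o)
  "lko" → prefix "l" already present; 2 new (k, o)
  "lkkl" → prefix "lk" already present; 2 new (k, l)
Total nodes = 3 + 3 + 1 + 6 + 3 + 2 + 3 + 3 + 4 + 2 + 2 = 32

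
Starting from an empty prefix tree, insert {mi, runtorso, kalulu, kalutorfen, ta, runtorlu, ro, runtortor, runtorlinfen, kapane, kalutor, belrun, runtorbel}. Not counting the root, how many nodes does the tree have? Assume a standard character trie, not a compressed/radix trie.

Trace insertions, counting only characters that open a new branch:
  "mi" → 2 new (m, i)
  "runtorso" → 8 new (r, u, n, t, o, r, s, o)
  "kalulu" → 6 new (k, a, l, u, l, u)
  "kalutorfen" → prefix "kalu" already present; 6 new (t, o, r, f, e, n)
  "ta" → 2 new (t, a)
  "runtorlu" → prefix "runtor" already present; 2 new (l, u)
  "ro" → prefix "r" already present; 1 new (o)
  "runtortor" → prefix "runtor" already present; 3 new (t, o, r)
  "runtorlinfen" → prefix "runtorl" already present; 5 new (i, n, f, e, n)
  "kapane" → prefix "ka" already present; 4 new (p, a, n, e)
  "kalutor" → prefix "kalutor" already present; 0 new (none)
  "belrun" → 6 new (b, e, l, r, u, n)
  "runtorbel" → prefix "runtor" already present; 3 new (b, e, l)
Total nodes = 2 + 8 + 6 + 6 + 2 + 2 + 1 + 3 + 5 + 4 + 0 + 6 + 3 = 48

48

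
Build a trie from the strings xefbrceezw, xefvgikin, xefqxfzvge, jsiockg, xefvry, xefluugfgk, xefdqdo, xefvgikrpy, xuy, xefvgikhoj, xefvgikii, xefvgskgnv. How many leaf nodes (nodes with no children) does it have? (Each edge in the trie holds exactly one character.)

A leaf is a node with no children — equivalently, the end of a word that is not a proper prefix of any other stored word.
Those words: "jsiockg", "xefbrceezw", "xefdqdo", "xefluugfgk", "xefqxfzvge", "xefvgikhoj", "xefvgikii", "xefvgikin", "xefvgikrpy", "xefvgskgnv", "xefvry", "xuy"
Leaf count: 12

12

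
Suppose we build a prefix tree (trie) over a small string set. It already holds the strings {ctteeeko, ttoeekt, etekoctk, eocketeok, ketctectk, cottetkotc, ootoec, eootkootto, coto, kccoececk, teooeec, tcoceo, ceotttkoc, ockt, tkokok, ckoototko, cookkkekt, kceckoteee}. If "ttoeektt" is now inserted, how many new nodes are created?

"ttoeekt" is already a path in the trie; the remaining "t" must be added.
Each of the 1 remaining characters creates one node.

1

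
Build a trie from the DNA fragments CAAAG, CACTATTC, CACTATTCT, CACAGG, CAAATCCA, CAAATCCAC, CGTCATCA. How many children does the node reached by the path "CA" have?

2

Walk "CA" from the root, arriving at one node.
Distinct next characters after "CA": A, C.
That node has 2 child edges.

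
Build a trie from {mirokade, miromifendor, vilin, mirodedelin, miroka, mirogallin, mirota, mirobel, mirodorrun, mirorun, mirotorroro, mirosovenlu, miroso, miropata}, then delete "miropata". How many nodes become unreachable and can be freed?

4

A node on "miropata"'s path can go only if nothing else ends at it or branches off below it.
The suffix "pata" (4 nodes) is used only by "miropata"; the node for "miro" still has the child "k", so pruning stops there.
Nodes removed: 4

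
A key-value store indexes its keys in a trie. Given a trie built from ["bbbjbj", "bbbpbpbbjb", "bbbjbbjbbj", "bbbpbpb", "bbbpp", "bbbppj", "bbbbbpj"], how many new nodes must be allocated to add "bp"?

The longest prefix of "bp" already in the trie is "b" (length 1).
Each of the 1 remaining characters creates one node.

1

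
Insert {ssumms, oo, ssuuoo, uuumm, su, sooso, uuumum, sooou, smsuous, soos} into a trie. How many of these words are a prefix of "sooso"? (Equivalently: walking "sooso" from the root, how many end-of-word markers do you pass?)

Traverse "sooso" character by character; count nodes along the way that are marked as word ends.
Prefixes of the query that are stored words: "soos", "sooso"
Count: 2

2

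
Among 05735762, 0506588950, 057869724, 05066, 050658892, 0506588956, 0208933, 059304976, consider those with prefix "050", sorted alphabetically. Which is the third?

Filter for "050…" and sort: "050658892", "0506588950", "0506588956", "05066"
The 3rd is 0506588956.

0506588956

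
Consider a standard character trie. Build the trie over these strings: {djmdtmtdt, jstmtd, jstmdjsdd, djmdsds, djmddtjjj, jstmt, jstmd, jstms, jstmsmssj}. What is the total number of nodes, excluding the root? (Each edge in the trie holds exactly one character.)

33

Insert word by word; a character creates a node only if that edge doesn't already exist:
  "djmdtmtdt" → 9 new (d, j, m, d, t, m, t, d, t)
  "jstmtd" → 6 new (j, s, t, m, t, d)
  "jstmdjsdd" → prefix "jstm" already present; 5 new (d, j, s, d, d)
  "djmdsds" → prefix "djmd" already present; 3 new (s, d, s)
  "djmddtjjj" → prefix "djmd" already present; 5 new (d, t, j, j, j)
  "jstmt" → prefix "jstmt" already present; 0 new (none)
  "jstmd" → prefix "jstmd" already present; 0 new (none)
  "jstms" → prefix "jstm" already present; 1 new (s)
  "jstmsmssj" → prefix "jstms" already present; 4 new (m, s, s, j)
Total nodes = 9 + 6 + 5 + 3 + 5 + 0 + 0 + 1 + 4 = 33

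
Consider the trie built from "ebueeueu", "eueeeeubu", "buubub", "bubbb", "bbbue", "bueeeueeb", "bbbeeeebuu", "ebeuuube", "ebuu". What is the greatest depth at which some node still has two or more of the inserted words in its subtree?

Look for the deepest trie node that still has at least two words in its subtree.
"bbbeeeebuu" and "bbbue" agree on "bbb" (3 characters) before diverging; nothing deeper is shared.
Longest shared-prefix length: 3

3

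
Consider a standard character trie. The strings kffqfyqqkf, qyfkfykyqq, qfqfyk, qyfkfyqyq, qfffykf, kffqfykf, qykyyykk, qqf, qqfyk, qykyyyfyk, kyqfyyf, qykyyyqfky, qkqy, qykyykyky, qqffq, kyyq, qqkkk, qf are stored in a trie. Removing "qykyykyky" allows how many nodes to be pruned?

Walk "qykyykyky" from the leaf back toward the root, removing each node that no remaining word uses.
The suffix "kyky" (4 nodes) is used only by "qykyykyky"; the node for "qykyy" still has the child "y", so pruning stops there.
Nodes removed: 4

4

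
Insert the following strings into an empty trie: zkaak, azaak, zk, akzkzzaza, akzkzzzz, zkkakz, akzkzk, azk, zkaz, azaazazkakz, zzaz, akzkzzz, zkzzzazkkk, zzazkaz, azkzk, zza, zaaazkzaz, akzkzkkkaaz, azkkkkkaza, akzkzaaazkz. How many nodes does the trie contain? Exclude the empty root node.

76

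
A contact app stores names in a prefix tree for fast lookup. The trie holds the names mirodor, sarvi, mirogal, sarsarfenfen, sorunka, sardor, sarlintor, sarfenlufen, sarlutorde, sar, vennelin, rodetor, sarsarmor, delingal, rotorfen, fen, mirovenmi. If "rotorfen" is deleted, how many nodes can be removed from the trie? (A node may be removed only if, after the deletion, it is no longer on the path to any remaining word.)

6

Walk "rotorfen" from the leaf back toward the root, removing each node that no remaining word uses.
The suffix "torfen" (6 nodes) is used only by "rotorfen"; the node for "ro" still has the child "d", so pruning stops there.
Nodes removed: 6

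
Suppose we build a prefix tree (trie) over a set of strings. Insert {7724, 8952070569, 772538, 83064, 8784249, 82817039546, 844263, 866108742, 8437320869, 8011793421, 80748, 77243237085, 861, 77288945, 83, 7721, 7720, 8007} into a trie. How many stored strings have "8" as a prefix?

12

Filter for entries beginning with "8":
Matches: "8007", "8011793421", "80748", "82817039546", "83", "83064", "8437320869", "844263", "861", "866108742", "8784249", "8952070569"
Count: 12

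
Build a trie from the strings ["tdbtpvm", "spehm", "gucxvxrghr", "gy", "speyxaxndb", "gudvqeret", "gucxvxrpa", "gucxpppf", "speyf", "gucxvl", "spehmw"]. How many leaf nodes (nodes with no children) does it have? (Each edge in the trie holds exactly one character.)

10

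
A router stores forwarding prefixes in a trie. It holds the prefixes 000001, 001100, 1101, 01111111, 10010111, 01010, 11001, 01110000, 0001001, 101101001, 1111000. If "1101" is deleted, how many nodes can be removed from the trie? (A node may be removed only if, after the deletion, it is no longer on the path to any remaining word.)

1

After clearing the end-marker at "1101", prune upward until reaching a node still needed by another word.
The suffix "1" (1 node) is used only by "1101"; the node for "110" still has the child "0", so pruning stops there.
Nodes removed: 1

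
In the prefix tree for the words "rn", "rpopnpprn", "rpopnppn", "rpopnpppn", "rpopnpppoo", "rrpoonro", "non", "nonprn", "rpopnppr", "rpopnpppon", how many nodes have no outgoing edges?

A leaf is a node with no children — equivalently, the end of a word that is not a proper prefix of any other stored word.
Those words: "nonprn", "rn", "rpopnppn", "rpopnpppn", "rpopnpppon", "rpopnpppoo", "rpopnpprn", "rrpoonro"
Leaf count: 8

8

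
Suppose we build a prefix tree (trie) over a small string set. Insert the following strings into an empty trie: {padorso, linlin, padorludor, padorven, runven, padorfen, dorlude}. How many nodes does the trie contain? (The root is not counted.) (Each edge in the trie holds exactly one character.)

37

Trace insertions, counting only characters that open a new branch:
  "padorso" → 7 new (p, a, d, o, r, s, o)
  "linlin" → 6 new (l, i, n, l, i, n)
  "padorludor" → prefix "pador" already present; 5 new (l, u, d, o, r)
  "padorven" → prefix "pador" already present; 3 new (v, e, n)
  "runven" → 6 new (r, u, n, v, e, n)
  "padorfen" → prefix "pador" already present; 3 new (f, e, n)
  "dorlude" → 7 new (d, o, r, l, u, d, e)
Total nodes = 7 + 6 + 5 + 3 + 6 + 3 + 7 = 37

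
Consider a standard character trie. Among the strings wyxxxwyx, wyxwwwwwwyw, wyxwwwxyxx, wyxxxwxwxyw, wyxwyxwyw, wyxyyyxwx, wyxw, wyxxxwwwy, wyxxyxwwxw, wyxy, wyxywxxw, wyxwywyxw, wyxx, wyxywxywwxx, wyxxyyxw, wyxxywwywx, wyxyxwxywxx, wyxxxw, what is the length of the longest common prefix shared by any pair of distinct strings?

Equivalently: take the maximum, over all pairs, of their longest common prefix length.
"wyxwwwwwwyw" and "wyxwwwxyxx" agree on "wyxwww" (6 characters) before diverging; nothing deeper is shared.
Longest shared-prefix length: 6

6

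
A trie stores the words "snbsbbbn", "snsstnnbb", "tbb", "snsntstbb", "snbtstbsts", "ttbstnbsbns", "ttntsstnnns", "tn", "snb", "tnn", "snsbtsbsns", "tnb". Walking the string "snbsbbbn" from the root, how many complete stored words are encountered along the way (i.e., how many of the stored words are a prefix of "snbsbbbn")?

Traverse "snbsbbbn" character by character; count nodes along the way that are marked as word ends.
Prefixes of the query that are stored words: "snb", "snbsbbbn"
Count: 2

2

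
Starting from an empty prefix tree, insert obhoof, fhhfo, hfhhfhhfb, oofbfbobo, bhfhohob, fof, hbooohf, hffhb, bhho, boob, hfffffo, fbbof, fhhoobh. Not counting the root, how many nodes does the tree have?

Insert word by word; a character creates a node only if that edge doesn't already exist:
  "obhoof" → 6 new (o, b, h, o, o, f)
  "fhhfo" → 5 new (f, h, h, f, o)
  "hfhhfhhfb" → 9 new (h, f, h, h, f, h, h, f, b)
  "oofbfbobo" → prefix "o" already present; 8 new (o, f, b, f, b, o, b, o)
  "bhfhohob" → 8 new (b, h, f, h, o, h, o, b)
  "fof" → prefix "f" already present; 2 new (o, f)
  "hbooohf" → prefix "h" already present; 6 new (b, o, o, o, h, f)
  "hffhb" → prefix "hf" already present; 3 new (f, h, b)
  "bhho" → prefix "bh" already present; 2 new (h, o)
  "boob" → prefix "b" already present; 3 new (o, o, b)
  "hfffffo" → prefix "hff" already present; 4 new (f, f, f, o)
  "fbbof" → prefix "f" already present; 4 new (b, b, o, f)
  "fhhoobh" → prefix "fhh" already present; 4 new (o, o, b, h)
Total nodes = 6 + 5 + 9 + 8 + 8 + 2 + 6 + 3 + 2 + 3 + 4 + 4 + 4 = 64

64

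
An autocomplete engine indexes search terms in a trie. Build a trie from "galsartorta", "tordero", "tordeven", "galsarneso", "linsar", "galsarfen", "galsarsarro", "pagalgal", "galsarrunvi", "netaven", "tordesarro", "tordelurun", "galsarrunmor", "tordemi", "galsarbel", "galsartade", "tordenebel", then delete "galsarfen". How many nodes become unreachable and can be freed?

After clearing the end-marker at "galsarfen", prune upward until reaching a node still needed by another word.
The suffix "fen" (3 nodes) is used only by "galsarfen"; the node for "galsar" still has the child "t", so pruning stops there.
Nodes removed: 3

3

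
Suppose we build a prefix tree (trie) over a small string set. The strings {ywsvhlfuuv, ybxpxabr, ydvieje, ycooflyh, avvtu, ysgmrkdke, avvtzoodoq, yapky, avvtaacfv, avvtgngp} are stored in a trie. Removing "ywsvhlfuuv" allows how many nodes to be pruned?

Walk "ywsvhlfuuv" from the leaf back toward the root, removing each node that no remaining word uses.
The suffix "wsvhlfuuv" (9 nodes) is used only by "ywsvhlfuuv"; the node for "y" still has the child "b", so pruning stops there.
Nodes removed: 9

9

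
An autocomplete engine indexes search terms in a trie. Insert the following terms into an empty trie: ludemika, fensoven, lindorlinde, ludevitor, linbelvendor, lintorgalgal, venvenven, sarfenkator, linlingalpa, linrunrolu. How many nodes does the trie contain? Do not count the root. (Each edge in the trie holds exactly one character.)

84

Trace insertions, counting only characters that open a new branch:
  "ludemika" → 8 new (l, u, d, e, m, i, k, a)
  "fensoven" → 8 new (f, e, n, s, o, v, e, n)
  "lindorlinde" → prefix "l" already present; 10 new (i, n, d, o, r, l, i, n, d, e)
  "ludevitor" → prefix "lude" already present; 5 new (v, i, t, o, r)
  "linbelvendor" → prefix "lin" already present; 9 new (b, e, l, v, e, n, d, o, r)
  "lintorgalgal" → prefix "lin" already present; 9 new (t, o, r, g, a, l, g, a, l)
  "venvenven" → 9 new (v, e, n, v, e, n, v, e, n)
  "sarfenkator" → 11 new (s, a, r, f, e, n, k, a, t, o, r)
  "linlingalpa" → prefix "lin" already present; 8 new (l, i, n, g, a, l, p, a)
  "linrunrolu" → prefix "lin" already present; 7 new (r, u, n, r, o, l, u)
Total nodes = 8 + 8 + 10 + 5 + 9 + 9 + 9 + 11 + 8 + 7 = 84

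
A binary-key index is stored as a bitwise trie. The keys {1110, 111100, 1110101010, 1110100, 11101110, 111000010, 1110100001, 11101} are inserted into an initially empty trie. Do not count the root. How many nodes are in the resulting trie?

25

Insert word by word; a character creates a node only if that edge doesn't already exist:
  "1110" → 4 new (1, 1, 1, 0)
  "111100" → prefix "111" already present; 3 new (1, 0, 0)
  "1110101010" → prefix "1110" already present; 6 new (1, 0, 1, 0, 1, 0)
  "1110100" → prefix "111010" already present; 1 new (0)
  "11101110" → prefix "11101" already present; 3 new (1, 1, 0)
  "111000010" → prefix "1110" already present; 5 new (0, 0, 0, 1, 0)
  "1110100001" → prefix "1110100" already present; 3 new (0, 0, 1)
  "11101" → prefix "11101" already present; 0 new (none)
Total nodes = 4 + 3 + 6 + 1 + 3 + 5 + 3 + 0 = 25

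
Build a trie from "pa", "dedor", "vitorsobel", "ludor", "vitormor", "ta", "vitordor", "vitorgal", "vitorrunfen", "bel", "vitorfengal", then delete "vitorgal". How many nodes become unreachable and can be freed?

A node on "vitorgal"'s path can go only if nothing else ends at it or branches off below it.
The suffix "gal" (3 nodes) is used only by "vitorgal"; the node for "vitor" still has the child "s", so pruning stops there.
Nodes removed: 3

3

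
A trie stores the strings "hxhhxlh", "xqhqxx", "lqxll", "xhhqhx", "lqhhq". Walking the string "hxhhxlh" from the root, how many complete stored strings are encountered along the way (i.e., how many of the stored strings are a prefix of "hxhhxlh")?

1

Traverse "hxhhxlh" character by character; count nodes along the way that are marked as word ends.
Prefixes of the query that are stored words: "hxhhxlh"
Count: 1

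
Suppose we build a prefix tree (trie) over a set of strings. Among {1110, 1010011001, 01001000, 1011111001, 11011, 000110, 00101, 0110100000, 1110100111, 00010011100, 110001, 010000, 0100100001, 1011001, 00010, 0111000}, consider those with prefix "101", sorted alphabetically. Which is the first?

Words with prefix "101", in lexicographic order: "1010011001", "1011001", "1011111001"
The 1st is 1010011001.

1010011001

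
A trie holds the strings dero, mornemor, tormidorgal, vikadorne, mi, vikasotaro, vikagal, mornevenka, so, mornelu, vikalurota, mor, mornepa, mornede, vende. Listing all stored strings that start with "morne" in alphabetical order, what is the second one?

Words with prefix "morne", in lexicographic order: "mornede", "mornelu", "mornemor", "mornepa", "mornevenka"
Position 2: mornelu

mornelu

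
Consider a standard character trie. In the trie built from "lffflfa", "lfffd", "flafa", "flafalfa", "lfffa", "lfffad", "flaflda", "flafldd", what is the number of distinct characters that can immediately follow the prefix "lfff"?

3

Follow the path "lfff" to its node, then look at its outgoing edges.
Distinct next characters after "lfff": a, d, l.
That node has 3 child edges.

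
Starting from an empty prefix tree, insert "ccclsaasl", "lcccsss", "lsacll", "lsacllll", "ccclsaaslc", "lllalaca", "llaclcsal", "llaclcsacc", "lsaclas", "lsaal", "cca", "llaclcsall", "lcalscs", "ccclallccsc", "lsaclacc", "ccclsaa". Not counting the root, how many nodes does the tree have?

60

Insert word by word; a character creates a node only if that edge doesn't already exist:
  "ccclsaasl" → 9 new (c, c, c, l, s, a, a, s, l)
  "lcccsss" → 7 new (l, c, c, c, s, s, s)
  "lsacll" → prefix "l" already present; 5 new (s, a, c, l, l)
  "lsacllll" → prefix "lsacll" already present; 2 new (l, l)
  "ccclsaaslc" → prefix "ccclsaasl" already present; 1 new (c)
  "lllalaca" → prefix "l" already present; 7 new (l, l, a, l, a, c, a)
  "llaclcsal" → prefix "ll" already present; 7 new (a, c, l, c, s, a, l)
  "llaclcsacc" → prefix "llaclcsa" already present; 2 new (c, c)
  "lsaclas" → prefix "lsacl" already present; 2 new (a, s)
  "lsaal" → prefix "lsa" already present; 2 new (a, l)
  "cca" → prefix "cc" already present; 1 new (a)
  "llaclcsall" → prefix "llaclcsal" already present; 1 new (l)
  "lcalscs" → prefix "lc" already present; 5 new (a, l, s, c, s)
  "ccclallccsc" → prefix "cccl" already present; 7 new (a, l, l, c, c, s, c)
  "lsaclacc" → prefix "lsacla" already present; 2 new (c, c)
  "ccclsaa" → prefix "ccclsaa" already present; 0 new (none)
Total nodes = 9 + 7 + 5 + 2 + 1 + 7 + 7 + 2 + 2 + 2 + 1 + 1 + 5 + 7 + 2 + 0 = 60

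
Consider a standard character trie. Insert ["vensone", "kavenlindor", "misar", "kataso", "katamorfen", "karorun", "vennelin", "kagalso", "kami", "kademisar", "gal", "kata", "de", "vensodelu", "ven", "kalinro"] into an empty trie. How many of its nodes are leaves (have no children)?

A leaf is a node with no children — equivalently, the end of a word that is not a proper prefix of any other stored word.
Those words: "de", "gal", "kademisar", "kagalso", "kalinro", "kami", "karorun", "katamorfen", "kataso", "kavenlindor", "misar", "vennelin", "vensodelu", "vensone"
Leaf count: 14

14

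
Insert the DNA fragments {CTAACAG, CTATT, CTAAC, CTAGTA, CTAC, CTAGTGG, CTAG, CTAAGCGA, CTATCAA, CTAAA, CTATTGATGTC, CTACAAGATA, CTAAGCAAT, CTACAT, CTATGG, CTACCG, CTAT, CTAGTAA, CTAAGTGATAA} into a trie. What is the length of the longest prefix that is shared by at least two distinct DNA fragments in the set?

6

Look for the deepest trie node that still has at least two words in its subtree.
e.g. "CTAAGCAAT" and "CTAAGCGA" share the prefix "CTAAGC" of length 6; no pair shares a longer one.
Longest shared-prefix length: 6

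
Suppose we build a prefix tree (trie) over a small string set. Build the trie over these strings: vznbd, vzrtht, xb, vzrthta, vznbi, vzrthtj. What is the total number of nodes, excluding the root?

Trace insertions, counting only characters that open a new branch:
  "vznbd" → 5 new (v, z, n, b, d)
  "vzrtht" → prefix "vz" already present; 4 new (r, t, h, t)
  "xb" → 2 new (x, b)
  "vzrthta" → prefix "vzrtht" already present; 1 new (a)
  "vznbi" → prefix "vznb" already present; 1 new (i)
  "vzrthtj" → prefix "vzrtht" already present; 1 new (j)
Total nodes = 5 + 4 + 2 + 1 + 1 + 1 = 14

14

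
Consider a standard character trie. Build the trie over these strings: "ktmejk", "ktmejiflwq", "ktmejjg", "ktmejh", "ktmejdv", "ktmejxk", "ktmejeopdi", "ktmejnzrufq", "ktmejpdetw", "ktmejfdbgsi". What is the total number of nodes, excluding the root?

40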